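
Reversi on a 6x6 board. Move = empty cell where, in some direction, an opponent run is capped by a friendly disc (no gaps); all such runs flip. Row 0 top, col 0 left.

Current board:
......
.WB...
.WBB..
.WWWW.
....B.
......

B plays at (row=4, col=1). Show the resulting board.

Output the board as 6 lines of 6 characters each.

Place B at (4,1); scan 8 dirs for brackets.
Dir NW: first cell '.' (not opp) -> no flip
Dir N: opp run (3,1) (2,1) (1,1), next='.' -> no flip
Dir NE: opp run (3,2) capped by B -> flip
Dir W: first cell '.' (not opp) -> no flip
Dir E: first cell '.' (not opp) -> no flip
Dir SW: first cell '.' (not opp) -> no flip
Dir S: first cell '.' (not opp) -> no flip
Dir SE: first cell '.' (not opp) -> no flip
All flips: (3,2)

Answer: ......
.WB...
.WBB..
.WBWW.
.B..B.
......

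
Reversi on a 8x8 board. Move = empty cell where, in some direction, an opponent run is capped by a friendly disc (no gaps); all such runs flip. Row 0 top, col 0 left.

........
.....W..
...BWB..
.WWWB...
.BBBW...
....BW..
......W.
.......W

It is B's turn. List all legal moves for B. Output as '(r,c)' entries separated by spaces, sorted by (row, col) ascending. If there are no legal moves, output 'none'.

Answer: (0,5) (0,6) (1,4) (2,0) (2,1) (2,2) (3,0) (4,5) (5,6)

Derivation:
(0,4): no bracket -> illegal
(0,5): flips 1 -> legal
(0,6): flips 3 -> legal
(1,3): no bracket -> illegal
(1,4): flips 1 -> legal
(1,6): no bracket -> illegal
(2,0): flips 1 -> legal
(2,1): flips 2 -> legal
(2,2): flips 1 -> legal
(2,6): no bracket -> illegal
(3,0): flips 3 -> legal
(3,5): no bracket -> illegal
(4,0): no bracket -> illegal
(4,5): flips 1 -> legal
(4,6): no bracket -> illegal
(5,3): no bracket -> illegal
(5,6): flips 1 -> legal
(5,7): no bracket -> illegal
(6,4): no bracket -> illegal
(6,5): no bracket -> illegal
(6,7): no bracket -> illegal
(7,5): no bracket -> illegal
(7,6): no bracket -> illegal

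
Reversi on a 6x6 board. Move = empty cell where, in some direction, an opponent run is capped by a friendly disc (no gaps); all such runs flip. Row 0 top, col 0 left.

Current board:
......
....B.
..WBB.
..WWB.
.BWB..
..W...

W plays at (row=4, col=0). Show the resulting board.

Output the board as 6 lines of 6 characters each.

Place W at (4,0); scan 8 dirs for brackets.
Dir NW: edge -> no flip
Dir N: first cell '.' (not opp) -> no flip
Dir NE: first cell '.' (not opp) -> no flip
Dir W: edge -> no flip
Dir E: opp run (4,1) capped by W -> flip
Dir SW: edge -> no flip
Dir S: first cell '.' (not opp) -> no flip
Dir SE: first cell '.' (not opp) -> no flip
All flips: (4,1)

Answer: ......
....B.
..WBB.
..WWB.
WWWB..
..W...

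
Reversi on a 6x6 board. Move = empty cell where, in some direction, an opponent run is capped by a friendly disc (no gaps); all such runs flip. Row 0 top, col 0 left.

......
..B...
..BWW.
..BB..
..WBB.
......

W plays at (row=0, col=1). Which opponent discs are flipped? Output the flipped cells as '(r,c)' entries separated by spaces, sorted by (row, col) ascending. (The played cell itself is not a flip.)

Answer: (1,2)

Derivation:
Dir NW: edge -> no flip
Dir N: edge -> no flip
Dir NE: edge -> no flip
Dir W: first cell '.' (not opp) -> no flip
Dir E: first cell '.' (not opp) -> no flip
Dir SW: first cell '.' (not opp) -> no flip
Dir S: first cell '.' (not opp) -> no flip
Dir SE: opp run (1,2) capped by W -> flip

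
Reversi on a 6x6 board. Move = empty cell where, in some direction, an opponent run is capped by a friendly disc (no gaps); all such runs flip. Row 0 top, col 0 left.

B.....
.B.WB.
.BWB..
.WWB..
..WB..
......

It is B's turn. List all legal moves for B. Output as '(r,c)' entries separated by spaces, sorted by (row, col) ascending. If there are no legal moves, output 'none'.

Answer: (0,3) (1,2) (3,0) (4,1) (5,1)

Derivation:
(0,2): no bracket -> illegal
(0,3): flips 1 -> legal
(0,4): no bracket -> illegal
(1,2): flips 1 -> legal
(2,0): no bracket -> illegal
(2,4): no bracket -> illegal
(3,0): flips 2 -> legal
(4,0): no bracket -> illegal
(4,1): flips 3 -> legal
(5,1): flips 1 -> legal
(5,2): no bracket -> illegal
(5,3): no bracket -> illegal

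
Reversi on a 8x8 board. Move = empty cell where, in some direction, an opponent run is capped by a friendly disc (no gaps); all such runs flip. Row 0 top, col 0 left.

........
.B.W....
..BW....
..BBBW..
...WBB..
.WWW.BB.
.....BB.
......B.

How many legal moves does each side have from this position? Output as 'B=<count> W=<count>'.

-- B to move --
(0,2): no bracket -> illegal
(0,3): flips 2 -> legal
(0,4): flips 1 -> legal
(1,2): flips 1 -> legal
(1,4): flips 1 -> legal
(2,4): flips 1 -> legal
(2,5): flips 1 -> legal
(2,6): flips 1 -> legal
(3,6): flips 1 -> legal
(4,0): no bracket -> illegal
(4,1): no bracket -> illegal
(4,2): flips 1 -> legal
(4,6): no bracket -> illegal
(5,0): no bracket -> illegal
(5,4): flips 1 -> legal
(6,0): no bracket -> illegal
(6,1): flips 2 -> legal
(6,2): flips 1 -> legal
(6,3): flips 2 -> legal
(6,4): no bracket -> illegal
B mobility = 13
-- W to move --
(0,0): no bracket -> illegal
(0,1): no bracket -> illegal
(0,2): no bracket -> illegal
(1,0): no bracket -> illegal
(1,2): no bracket -> illegal
(2,0): no bracket -> illegal
(2,1): flips 2 -> legal
(2,4): no bracket -> illegal
(2,5): flips 1 -> legal
(3,1): flips 4 -> legal
(3,6): no bracket -> illegal
(4,1): flips 1 -> legal
(4,2): no bracket -> illegal
(4,6): flips 2 -> legal
(4,7): no bracket -> illegal
(5,4): no bracket -> illegal
(5,7): no bracket -> illegal
(6,4): no bracket -> illegal
(6,7): flips 3 -> legal
(7,4): no bracket -> illegal
(7,5): flips 3 -> legal
(7,7): no bracket -> illegal
W mobility = 7

Answer: B=13 W=7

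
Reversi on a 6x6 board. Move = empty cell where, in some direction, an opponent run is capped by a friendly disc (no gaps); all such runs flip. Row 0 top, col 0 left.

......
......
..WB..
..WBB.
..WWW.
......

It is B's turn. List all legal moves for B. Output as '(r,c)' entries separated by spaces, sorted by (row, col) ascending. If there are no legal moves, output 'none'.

Answer: (1,1) (2,1) (3,1) (4,1) (5,1) (5,2) (5,3) (5,4) (5,5)

Derivation:
(1,1): flips 1 -> legal
(1,2): no bracket -> illegal
(1,3): no bracket -> illegal
(2,1): flips 1 -> legal
(3,1): flips 1 -> legal
(3,5): no bracket -> illegal
(4,1): flips 1 -> legal
(4,5): no bracket -> illegal
(5,1): flips 1 -> legal
(5,2): flips 1 -> legal
(5,3): flips 1 -> legal
(5,4): flips 1 -> legal
(5,5): flips 1 -> legal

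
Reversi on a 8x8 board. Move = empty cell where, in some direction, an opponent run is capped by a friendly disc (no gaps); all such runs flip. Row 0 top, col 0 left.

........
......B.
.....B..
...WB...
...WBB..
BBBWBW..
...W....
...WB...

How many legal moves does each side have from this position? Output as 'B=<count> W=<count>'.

Answer: B=8 W=8

Derivation:
-- B to move --
(2,2): flips 1 -> legal
(2,3): no bracket -> illegal
(2,4): no bracket -> illegal
(3,2): flips 2 -> legal
(4,2): flips 1 -> legal
(4,6): no bracket -> illegal
(5,6): flips 1 -> legal
(6,2): flips 1 -> legal
(6,4): no bracket -> illegal
(6,5): flips 1 -> legal
(6,6): flips 1 -> legal
(7,2): flips 2 -> legal
B mobility = 8
-- W to move --
(0,5): no bracket -> illegal
(0,6): no bracket -> illegal
(0,7): flips 3 -> legal
(1,4): no bracket -> illegal
(1,5): no bracket -> illegal
(1,7): no bracket -> illegal
(2,3): no bracket -> illegal
(2,4): no bracket -> illegal
(2,6): no bracket -> illegal
(2,7): no bracket -> illegal
(3,5): flips 3 -> legal
(3,6): flips 2 -> legal
(4,0): no bracket -> illegal
(4,1): flips 1 -> legal
(4,2): no bracket -> illegal
(4,6): flips 2 -> legal
(5,6): no bracket -> illegal
(6,0): no bracket -> illegal
(6,1): flips 1 -> legal
(6,2): no bracket -> illegal
(6,4): no bracket -> illegal
(6,5): flips 1 -> legal
(7,5): flips 1 -> legal
W mobility = 8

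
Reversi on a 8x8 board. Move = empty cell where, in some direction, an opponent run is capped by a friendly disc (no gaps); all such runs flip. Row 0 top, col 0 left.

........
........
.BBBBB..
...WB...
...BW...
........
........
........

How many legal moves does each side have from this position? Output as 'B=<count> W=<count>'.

-- B to move --
(3,2): flips 1 -> legal
(3,5): no bracket -> illegal
(4,2): flips 1 -> legal
(4,5): flips 1 -> legal
(5,3): no bracket -> illegal
(5,4): flips 1 -> legal
(5,5): flips 2 -> legal
B mobility = 5
-- W to move --
(1,0): no bracket -> illegal
(1,1): flips 1 -> legal
(1,2): no bracket -> illegal
(1,3): flips 1 -> legal
(1,4): flips 2 -> legal
(1,5): flips 1 -> legal
(1,6): no bracket -> illegal
(2,0): no bracket -> illegal
(2,6): no bracket -> illegal
(3,0): no bracket -> illegal
(3,1): no bracket -> illegal
(3,2): no bracket -> illegal
(3,5): flips 1 -> legal
(3,6): no bracket -> illegal
(4,2): flips 1 -> legal
(4,5): no bracket -> illegal
(5,2): no bracket -> illegal
(5,3): flips 1 -> legal
(5,4): no bracket -> illegal
W mobility = 7

Answer: B=5 W=7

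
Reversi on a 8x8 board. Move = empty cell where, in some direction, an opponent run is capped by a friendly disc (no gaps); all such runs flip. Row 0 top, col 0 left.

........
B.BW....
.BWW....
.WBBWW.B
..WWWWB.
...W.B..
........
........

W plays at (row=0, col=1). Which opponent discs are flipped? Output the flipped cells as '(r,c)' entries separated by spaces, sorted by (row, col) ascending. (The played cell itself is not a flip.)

Answer: (1,2)

Derivation:
Dir NW: edge -> no flip
Dir N: edge -> no flip
Dir NE: edge -> no flip
Dir W: first cell '.' (not opp) -> no flip
Dir E: first cell '.' (not opp) -> no flip
Dir SW: opp run (1,0), next=edge -> no flip
Dir S: first cell '.' (not opp) -> no flip
Dir SE: opp run (1,2) capped by W -> flip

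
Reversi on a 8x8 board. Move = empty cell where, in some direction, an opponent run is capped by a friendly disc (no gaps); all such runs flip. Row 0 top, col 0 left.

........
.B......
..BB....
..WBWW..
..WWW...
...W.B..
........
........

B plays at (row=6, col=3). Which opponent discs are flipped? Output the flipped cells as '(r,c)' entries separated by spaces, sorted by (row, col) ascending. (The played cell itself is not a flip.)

Dir NW: first cell '.' (not opp) -> no flip
Dir N: opp run (5,3) (4,3) capped by B -> flip
Dir NE: first cell '.' (not opp) -> no flip
Dir W: first cell '.' (not opp) -> no flip
Dir E: first cell '.' (not opp) -> no flip
Dir SW: first cell '.' (not opp) -> no flip
Dir S: first cell '.' (not opp) -> no flip
Dir SE: first cell '.' (not opp) -> no flip

Answer: (4,3) (5,3)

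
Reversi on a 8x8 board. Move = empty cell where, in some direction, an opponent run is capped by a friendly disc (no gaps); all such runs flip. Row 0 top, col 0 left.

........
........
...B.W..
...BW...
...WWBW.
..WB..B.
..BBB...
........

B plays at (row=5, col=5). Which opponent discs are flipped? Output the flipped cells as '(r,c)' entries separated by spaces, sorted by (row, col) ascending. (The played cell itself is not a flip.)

Dir NW: opp run (4,4) capped by B -> flip
Dir N: first cell 'B' (not opp) -> no flip
Dir NE: opp run (4,6), next='.' -> no flip
Dir W: first cell '.' (not opp) -> no flip
Dir E: first cell 'B' (not opp) -> no flip
Dir SW: first cell 'B' (not opp) -> no flip
Dir S: first cell '.' (not opp) -> no flip
Dir SE: first cell '.' (not opp) -> no flip

Answer: (4,4)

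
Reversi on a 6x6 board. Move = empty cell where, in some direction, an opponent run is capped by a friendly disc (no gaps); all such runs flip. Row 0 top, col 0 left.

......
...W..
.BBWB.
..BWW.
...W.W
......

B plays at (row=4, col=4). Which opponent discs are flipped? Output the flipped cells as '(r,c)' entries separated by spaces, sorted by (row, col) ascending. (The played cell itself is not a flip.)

Dir NW: opp run (3,3) capped by B -> flip
Dir N: opp run (3,4) capped by B -> flip
Dir NE: first cell '.' (not opp) -> no flip
Dir W: opp run (4,3), next='.' -> no flip
Dir E: opp run (4,5), next=edge -> no flip
Dir SW: first cell '.' (not opp) -> no flip
Dir S: first cell '.' (not opp) -> no flip
Dir SE: first cell '.' (not opp) -> no flip

Answer: (3,3) (3,4)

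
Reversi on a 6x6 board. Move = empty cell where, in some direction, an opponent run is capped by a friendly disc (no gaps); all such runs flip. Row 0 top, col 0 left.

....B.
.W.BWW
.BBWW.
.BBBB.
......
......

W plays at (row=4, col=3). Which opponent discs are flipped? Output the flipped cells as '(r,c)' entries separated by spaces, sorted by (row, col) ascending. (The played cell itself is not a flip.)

Dir NW: opp run (3,2) (2,1), next='.' -> no flip
Dir N: opp run (3,3) capped by W -> flip
Dir NE: opp run (3,4), next='.' -> no flip
Dir W: first cell '.' (not opp) -> no flip
Dir E: first cell '.' (not opp) -> no flip
Dir SW: first cell '.' (not opp) -> no flip
Dir S: first cell '.' (not opp) -> no flip
Dir SE: first cell '.' (not opp) -> no flip

Answer: (3,3)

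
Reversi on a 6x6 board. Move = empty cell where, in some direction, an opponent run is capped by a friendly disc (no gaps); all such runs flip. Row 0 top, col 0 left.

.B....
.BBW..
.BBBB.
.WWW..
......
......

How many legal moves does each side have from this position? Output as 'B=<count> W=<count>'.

Answer: B=9 W=6

Derivation:
-- B to move --
(0,2): flips 1 -> legal
(0,3): flips 1 -> legal
(0,4): flips 1 -> legal
(1,4): flips 1 -> legal
(2,0): no bracket -> illegal
(3,0): no bracket -> illegal
(3,4): no bracket -> illegal
(4,0): flips 1 -> legal
(4,1): flips 2 -> legal
(4,2): flips 2 -> legal
(4,3): flips 2 -> legal
(4,4): flips 1 -> legal
B mobility = 9
-- W to move --
(0,0): flips 2 -> legal
(0,2): flips 2 -> legal
(0,3): no bracket -> illegal
(1,0): flips 3 -> legal
(1,4): flips 1 -> legal
(1,5): flips 1 -> legal
(2,0): no bracket -> illegal
(2,5): no bracket -> illegal
(3,0): no bracket -> illegal
(3,4): no bracket -> illegal
(3,5): flips 1 -> legal
W mobility = 6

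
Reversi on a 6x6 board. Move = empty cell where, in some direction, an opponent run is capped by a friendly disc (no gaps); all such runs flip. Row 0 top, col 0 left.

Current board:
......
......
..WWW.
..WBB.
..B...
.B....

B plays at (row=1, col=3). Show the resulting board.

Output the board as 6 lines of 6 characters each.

Place B at (1,3); scan 8 dirs for brackets.
Dir NW: first cell '.' (not opp) -> no flip
Dir N: first cell '.' (not opp) -> no flip
Dir NE: first cell '.' (not opp) -> no flip
Dir W: first cell '.' (not opp) -> no flip
Dir E: first cell '.' (not opp) -> no flip
Dir SW: opp run (2,2), next='.' -> no flip
Dir S: opp run (2,3) capped by B -> flip
Dir SE: opp run (2,4), next='.' -> no flip
All flips: (2,3)

Answer: ......
...B..
..WBW.
..WBB.
..B...
.B....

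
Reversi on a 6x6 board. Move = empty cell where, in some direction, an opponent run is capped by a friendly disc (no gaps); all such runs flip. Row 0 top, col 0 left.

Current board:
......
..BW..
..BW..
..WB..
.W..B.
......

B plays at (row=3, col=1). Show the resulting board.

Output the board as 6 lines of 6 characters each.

Place B at (3,1); scan 8 dirs for brackets.
Dir NW: first cell '.' (not opp) -> no flip
Dir N: first cell '.' (not opp) -> no flip
Dir NE: first cell 'B' (not opp) -> no flip
Dir W: first cell '.' (not opp) -> no flip
Dir E: opp run (3,2) capped by B -> flip
Dir SW: first cell '.' (not opp) -> no flip
Dir S: opp run (4,1), next='.' -> no flip
Dir SE: first cell '.' (not opp) -> no flip
All flips: (3,2)

Answer: ......
..BW..
..BW..
.BBB..
.W..B.
......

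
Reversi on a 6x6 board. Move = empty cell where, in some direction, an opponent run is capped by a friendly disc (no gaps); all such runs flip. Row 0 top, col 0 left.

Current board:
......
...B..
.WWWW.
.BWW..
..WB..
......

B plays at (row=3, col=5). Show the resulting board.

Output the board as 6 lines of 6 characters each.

Place B at (3,5); scan 8 dirs for brackets.
Dir NW: opp run (2,4) capped by B -> flip
Dir N: first cell '.' (not opp) -> no flip
Dir NE: edge -> no flip
Dir W: first cell '.' (not opp) -> no flip
Dir E: edge -> no flip
Dir SW: first cell '.' (not opp) -> no flip
Dir S: first cell '.' (not opp) -> no flip
Dir SE: edge -> no flip
All flips: (2,4)

Answer: ......
...B..
.WWWB.
.BWW.B
..WB..
......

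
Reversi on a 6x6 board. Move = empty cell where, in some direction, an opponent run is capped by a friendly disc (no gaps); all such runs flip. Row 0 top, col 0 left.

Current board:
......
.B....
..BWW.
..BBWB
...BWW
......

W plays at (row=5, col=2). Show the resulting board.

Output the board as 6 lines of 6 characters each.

Place W at (5,2); scan 8 dirs for brackets.
Dir NW: first cell '.' (not opp) -> no flip
Dir N: first cell '.' (not opp) -> no flip
Dir NE: opp run (4,3) capped by W -> flip
Dir W: first cell '.' (not opp) -> no flip
Dir E: first cell '.' (not opp) -> no flip
Dir SW: edge -> no flip
Dir S: edge -> no flip
Dir SE: edge -> no flip
All flips: (4,3)

Answer: ......
.B....
..BWW.
..BBWB
...WWW
..W...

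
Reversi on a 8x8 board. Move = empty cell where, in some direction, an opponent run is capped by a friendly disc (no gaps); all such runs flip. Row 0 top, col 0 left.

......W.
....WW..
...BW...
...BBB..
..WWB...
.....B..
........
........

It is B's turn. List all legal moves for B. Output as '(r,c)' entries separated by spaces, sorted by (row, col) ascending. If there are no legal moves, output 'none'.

Answer: (0,4) (0,5) (1,3) (2,5) (4,1) (5,1) (5,2) (5,3)

Derivation:
(0,3): no bracket -> illegal
(0,4): flips 2 -> legal
(0,5): flips 1 -> legal
(0,7): no bracket -> illegal
(1,3): flips 1 -> legal
(1,6): no bracket -> illegal
(1,7): no bracket -> illegal
(2,5): flips 1 -> legal
(2,6): no bracket -> illegal
(3,1): no bracket -> illegal
(3,2): no bracket -> illegal
(4,1): flips 2 -> legal
(5,1): flips 1 -> legal
(5,2): flips 1 -> legal
(5,3): flips 1 -> legal
(5,4): no bracket -> illegal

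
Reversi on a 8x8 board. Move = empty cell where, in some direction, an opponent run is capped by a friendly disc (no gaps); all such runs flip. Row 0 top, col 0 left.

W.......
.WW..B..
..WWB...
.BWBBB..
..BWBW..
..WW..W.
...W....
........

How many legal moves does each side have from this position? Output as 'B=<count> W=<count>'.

-- B to move --
(0,1): flips 2 -> legal
(0,2): flips 3 -> legal
(0,3): no bracket -> illegal
(1,0): no bracket -> illegal
(1,3): flips 2 -> legal
(1,4): no bracket -> illegal
(2,0): no bracket -> illegal
(2,1): flips 2 -> legal
(3,6): no bracket -> illegal
(4,1): no bracket -> illegal
(4,6): flips 1 -> legal
(4,7): no bracket -> illegal
(5,1): no bracket -> illegal
(5,4): no bracket -> illegal
(5,5): flips 1 -> legal
(5,7): no bracket -> illegal
(6,1): flips 2 -> legal
(6,2): flips 2 -> legal
(6,4): flips 1 -> legal
(6,5): no bracket -> illegal
(6,6): no bracket -> illegal
(6,7): flips 2 -> legal
(7,2): no bracket -> illegal
(7,3): flips 3 -> legal
(7,4): no bracket -> illegal
B mobility = 11
-- W to move --
(0,4): no bracket -> illegal
(0,5): no bracket -> illegal
(0,6): no bracket -> illegal
(1,3): no bracket -> illegal
(1,4): no bracket -> illegal
(1,6): no bracket -> illegal
(2,0): flips 2 -> legal
(2,1): no bracket -> illegal
(2,5): flips 3 -> legal
(2,6): flips 2 -> legal
(3,0): flips 1 -> legal
(3,6): flips 3 -> legal
(4,0): flips 1 -> legal
(4,1): flips 1 -> legal
(4,6): no bracket -> illegal
(5,1): no bracket -> illegal
(5,4): no bracket -> illegal
(5,5): flips 2 -> legal
W mobility = 8

Answer: B=11 W=8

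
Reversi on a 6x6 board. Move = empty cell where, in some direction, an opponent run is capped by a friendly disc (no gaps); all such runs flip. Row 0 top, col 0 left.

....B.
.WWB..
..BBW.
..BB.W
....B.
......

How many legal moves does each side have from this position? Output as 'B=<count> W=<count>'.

Answer: B=6 W=7

Derivation:
-- B to move --
(0,0): flips 1 -> legal
(0,1): flips 1 -> legal
(0,2): flips 1 -> legal
(0,3): no bracket -> illegal
(1,0): flips 2 -> legal
(1,4): no bracket -> illegal
(1,5): flips 1 -> legal
(2,0): no bracket -> illegal
(2,1): no bracket -> illegal
(2,5): flips 1 -> legal
(3,4): no bracket -> illegal
(4,5): no bracket -> illegal
B mobility = 6
-- W to move --
(0,2): flips 1 -> legal
(0,3): no bracket -> illegal
(0,5): no bracket -> illegal
(1,4): flips 1 -> legal
(1,5): no bracket -> illegal
(2,1): flips 2 -> legal
(3,1): no bracket -> illegal
(3,4): flips 1 -> legal
(4,1): no bracket -> illegal
(4,2): flips 3 -> legal
(4,3): no bracket -> illegal
(4,5): no bracket -> illegal
(5,3): flips 1 -> legal
(5,4): no bracket -> illegal
(5,5): flips 3 -> legal
W mobility = 7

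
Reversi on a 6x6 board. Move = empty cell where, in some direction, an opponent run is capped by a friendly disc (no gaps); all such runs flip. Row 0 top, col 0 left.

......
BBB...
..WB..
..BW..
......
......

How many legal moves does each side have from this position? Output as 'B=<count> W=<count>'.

-- B to move --
(1,3): no bracket -> illegal
(2,1): flips 1 -> legal
(2,4): no bracket -> illegal
(3,1): no bracket -> illegal
(3,4): flips 1 -> legal
(4,2): no bracket -> illegal
(4,3): flips 1 -> legal
(4,4): flips 2 -> legal
B mobility = 4
-- W to move --
(0,0): flips 1 -> legal
(0,1): no bracket -> illegal
(0,2): flips 1 -> legal
(0,3): no bracket -> illegal
(1,3): flips 1 -> legal
(1,4): no bracket -> illegal
(2,0): no bracket -> illegal
(2,1): no bracket -> illegal
(2,4): flips 1 -> legal
(3,1): flips 1 -> legal
(3,4): no bracket -> illegal
(4,1): no bracket -> illegal
(4,2): flips 1 -> legal
(4,3): no bracket -> illegal
W mobility = 6

Answer: B=4 W=6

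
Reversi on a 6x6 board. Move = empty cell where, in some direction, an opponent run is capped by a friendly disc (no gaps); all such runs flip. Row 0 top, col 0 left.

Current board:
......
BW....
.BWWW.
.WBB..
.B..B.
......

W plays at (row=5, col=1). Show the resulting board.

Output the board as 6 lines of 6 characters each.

Place W at (5,1); scan 8 dirs for brackets.
Dir NW: first cell '.' (not opp) -> no flip
Dir N: opp run (4,1) capped by W -> flip
Dir NE: first cell '.' (not opp) -> no flip
Dir W: first cell '.' (not opp) -> no flip
Dir E: first cell '.' (not opp) -> no flip
Dir SW: edge -> no flip
Dir S: edge -> no flip
Dir SE: edge -> no flip
All flips: (4,1)

Answer: ......
BW....
.BWWW.
.WBB..
.W..B.
.W....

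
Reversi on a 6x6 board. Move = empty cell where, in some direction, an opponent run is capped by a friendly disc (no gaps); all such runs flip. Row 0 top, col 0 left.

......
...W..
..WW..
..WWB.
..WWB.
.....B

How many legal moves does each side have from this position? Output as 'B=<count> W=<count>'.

-- B to move --
(0,2): no bracket -> illegal
(0,3): no bracket -> illegal
(0,4): no bracket -> illegal
(1,1): flips 2 -> legal
(1,2): flips 1 -> legal
(1,4): no bracket -> illegal
(2,1): no bracket -> illegal
(2,4): no bracket -> illegal
(3,1): flips 2 -> legal
(4,1): flips 2 -> legal
(5,1): no bracket -> illegal
(5,2): flips 1 -> legal
(5,3): no bracket -> illegal
(5,4): no bracket -> illegal
B mobility = 5
-- W to move --
(2,4): no bracket -> illegal
(2,5): flips 1 -> legal
(3,5): flips 1 -> legal
(4,5): flips 2 -> legal
(5,3): no bracket -> illegal
(5,4): no bracket -> illegal
W mobility = 3

Answer: B=5 W=3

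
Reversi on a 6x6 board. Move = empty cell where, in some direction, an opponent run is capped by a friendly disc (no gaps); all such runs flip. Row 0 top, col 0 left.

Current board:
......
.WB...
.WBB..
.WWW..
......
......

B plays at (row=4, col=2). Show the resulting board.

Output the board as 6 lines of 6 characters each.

Place B at (4,2); scan 8 dirs for brackets.
Dir NW: opp run (3,1), next='.' -> no flip
Dir N: opp run (3,2) capped by B -> flip
Dir NE: opp run (3,3), next='.' -> no flip
Dir W: first cell '.' (not opp) -> no flip
Dir E: first cell '.' (not opp) -> no flip
Dir SW: first cell '.' (not opp) -> no flip
Dir S: first cell '.' (not opp) -> no flip
Dir SE: first cell '.' (not opp) -> no flip
All flips: (3,2)

Answer: ......
.WB...
.WBB..
.WBW..
..B...
......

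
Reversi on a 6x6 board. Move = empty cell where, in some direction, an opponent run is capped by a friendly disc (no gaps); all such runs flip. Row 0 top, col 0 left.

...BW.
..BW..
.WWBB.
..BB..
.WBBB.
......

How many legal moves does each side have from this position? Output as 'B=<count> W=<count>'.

Answer: B=9 W=10

Derivation:
-- B to move --
(0,2): flips 1 -> legal
(0,5): flips 1 -> legal
(1,0): flips 1 -> legal
(1,1): flips 1 -> legal
(1,4): flips 1 -> legal
(1,5): no bracket -> illegal
(2,0): flips 2 -> legal
(3,0): flips 1 -> legal
(3,1): no bracket -> illegal
(4,0): flips 1 -> legal
(5,0): flips 1 -> legal
(5,1): no bracket -> illegal
(5,2): no bracket -> illegal
B mobility = 9
-- W to move --
(0,1): no bracket -> illegal
(0,2): flips 2 -> legal
(1,1): flips 1 -> legal
(1,4): flips 2 -> legal
(1,5): no bracket -> illegal
(2,5): flips 2 -> legal
(3,1): no bracket -> illegal
(3,4): no bracket -> illegal
(3,5): flips 1 -> legal
(4,5): flips 3 -> legal
(5,1): no bracket -> illegal
(5,2): flips 2 -> legal
(5,3): flips 3 -> legal
(5,4): flips 2 -> legal
(5,5): flips 2 -> legal
W mobility = 10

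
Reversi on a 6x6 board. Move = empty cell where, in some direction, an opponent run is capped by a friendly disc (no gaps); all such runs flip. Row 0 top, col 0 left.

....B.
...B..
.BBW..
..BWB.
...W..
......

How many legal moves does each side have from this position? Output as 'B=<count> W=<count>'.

Answer: B=7 W=9

Derivation:
-- B to move --
(1,2): flips 1 -> legal
(1,4): flips 1 -> legal
(2,4): flips 1 -> legal
(4,2): no bracket -> illegal
(4,4): flips 1 -> legal
(5,2): flips 1 -> legal
(5,3): flips 3 -> legal
(5,4): flips 1 -> legal
B mobility = 7
-- W to move --
(0,2): no bracket -> illegal
(0,3): flips 1 -> legal
(0,5): no bracket -> illegal
(1,0): flips 2 -> legal
(1,1): flips 1 -> legal
(1,2): no bracket -> illegal
(1,4): no bracket -> illegal
(1,5): no bracket -> illegal
(2,0): flips 2 -> legal
(2,4): no bracket -> illegal
(2,5): flips 1 -> legal
(3,0): no bracket -> illegal
(3,1): flips 1 -> legal
(3,5): flips 1 -> legal
(4,1): flips 1 -> legal
(4,2): no bracket -> illegal
(4,4): no bracket -> illegal
(4,5): flips 1 -> legal
W mobility = 9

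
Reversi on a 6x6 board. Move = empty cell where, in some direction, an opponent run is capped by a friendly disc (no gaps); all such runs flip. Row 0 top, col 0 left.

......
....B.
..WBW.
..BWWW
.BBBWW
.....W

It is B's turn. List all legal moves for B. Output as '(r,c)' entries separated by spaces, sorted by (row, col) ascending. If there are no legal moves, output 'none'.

Answer: (1,2) (1,5) (2,1) (2,5) (5,4)

Derivation:
(1,1): no bracket -> illegal
(1,2): flips 1 -> legal
(1,3): no bracket -> illegal
(1,5): flips 2 -> legal
(2,1): flips 1 -> legal
(2,5): flips 2 -> legal
(3,1): no bracket -> illegal
(5,3): no bracket -> illegal
(5,4): flips 3 -> legal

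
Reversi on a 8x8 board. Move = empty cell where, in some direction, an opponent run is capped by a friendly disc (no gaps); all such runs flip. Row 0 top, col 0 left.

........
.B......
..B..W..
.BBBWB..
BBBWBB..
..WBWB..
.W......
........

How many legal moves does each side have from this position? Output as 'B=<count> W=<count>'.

Answer: B=8 W=9

Derivation:
-- B to move --
(1,4): no bracket -> illegal
(1,5): flips 1 -> legal
(1,6): no bracket -> illegal
(2,3): flips 1 -> legal
(2,4): flips 1 -> legal
(2,6): no bracket -> illegal
(3,6): no bracket -> illegal
(5,0): no bracket -> illegal
(5,1): flips 1 -> legal
(6,0): no bracket -> illegal
(6,2): flips 1 -> legal
(6,3): flips 2 -> legal
(6,4): flips 1 -> legal
(6,5): flips 2 -> legal
(7,0): no bracket -> illegal
(7,1): no bracket -> illegal
(7,2): no bracket -> illegal
B mobility = 8
-- W to move --
(0,0): no bracket -> illegal
(0,1): no bracket -> illegal
(0,2): no bracket -> illegal
(1,0): no bracket -> illegal
(1,2): flips 3 -> legal
(1,3): no bracket -> illegal
(2,0): no bracket -> illegal
(2,1): flips 1 -> legal
(2,3): flips 1 -> legal
(2,4): no bracket -> illegal
(2,6): no bracket -> illegal
(3,0): flips 4 -> legal
(3,6): flips 2 -> legal
(4,6): flips 2 -> legal
(5,0): no bracket -> illegal
(5,1): no bracket -> illegal
(5,6): flips 2 -> legal
(6,2): no bracket -> illegal
(6,3): flips 1 -> legal
(6,4): no bracket -> illegal
(6,5): flips 3 -> legal
(6,6): no bracket -> illegal
W mobility = 9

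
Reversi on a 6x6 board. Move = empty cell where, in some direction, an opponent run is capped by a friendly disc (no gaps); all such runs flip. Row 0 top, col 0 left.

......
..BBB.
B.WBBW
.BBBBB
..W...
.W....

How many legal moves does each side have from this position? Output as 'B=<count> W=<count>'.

-- B to move --
(1,1): flips 1 -> legal
(1,5): flips 1 -> legal
(2,1): flips 1 -> legal
(4,0): no bracket -> illegal
(4,1): no bracket -> illegal
(4,3): no bracket -> illegal
(5,0): no bracket -> illegal
(5,2): flips 1 -> legal
(5,3): flips 1 -> legal
B mobility = 5
-- W to move --
(0,1): no bracket -> illegal
(0,2): flips 1 -> legal
(0,3): flips 1 -> legal
(0,4): flips 1 -> legal
(0,5): no bracket -> illegal
(1,0): no bracket -> illegal
(1,1): no bracket -> illegal
(1,5): flips 2 -> legal
(2,1): no bracket -> illegal
(3,0): no bracket -> illegal
(4,0): flips 1 -> legal
(4,1): no bracket -> illegal
(4,3): flips 1 -> legal
(4,4): flips 1 -> legal
(4,5): flips 1 -> legal
W mobility = 8

Answer: B=5 W=8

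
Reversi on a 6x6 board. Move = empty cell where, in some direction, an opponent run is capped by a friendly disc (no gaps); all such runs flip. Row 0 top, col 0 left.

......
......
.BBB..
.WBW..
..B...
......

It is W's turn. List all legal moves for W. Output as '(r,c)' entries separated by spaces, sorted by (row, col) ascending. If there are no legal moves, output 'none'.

(1,0): no bracket -> illegal
(1,1): flips 2 -> legal
(1,2): no bracket -> illegal
(1,3): flips 2 -> legal
(1,4): no bracket -> illegal
(2,0): no bracket -> illegal
(2,4): no bracket -> illegal
(3,0): no bracket -> illegal
(3,4): no bracket -> illegal
(4,1): no bracket -> illegal
(4,3): no bracket -> illegal
(5,1): flips 1 -> legal
(5,2): no bracket -> illegal
(5,3): flips 1 -> legal

Answer: (1,1) (1,3) (5,1) (5,3)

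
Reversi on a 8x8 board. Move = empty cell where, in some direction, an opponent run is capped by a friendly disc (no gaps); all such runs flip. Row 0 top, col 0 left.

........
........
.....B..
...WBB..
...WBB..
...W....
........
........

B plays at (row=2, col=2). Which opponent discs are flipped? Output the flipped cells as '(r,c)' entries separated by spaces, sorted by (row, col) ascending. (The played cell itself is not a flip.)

Answer: (3,3)

Derivation:
Dir NW: first cell '.' (not opp) -> no flip
Dir N: first cell '.' (not opp) -> no flip
Dir NE: first cell '.' (not opp) -> no flip
Dir W: first cell '.' (not opp) -> no flip
Dir E: first cell '.' (not opp) -> no flip
Dir SW: first cell '.' (not opp) -> no flip
Dir S: first cell '.' (not opp) -> no flip
Dir SE: opp run (3,3) capped by B -> flip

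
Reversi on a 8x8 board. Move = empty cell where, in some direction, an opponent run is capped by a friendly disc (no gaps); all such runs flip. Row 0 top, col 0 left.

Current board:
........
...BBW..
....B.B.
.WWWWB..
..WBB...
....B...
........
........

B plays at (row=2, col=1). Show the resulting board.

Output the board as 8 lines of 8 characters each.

Answer: ........
...BBW..
.B..B.B.
.WBWWB..
..WBB...
....B...
........
........

Derivation:
Place B at (2,1); scan 8 dirs for brackets.
Dir NW: first cell '.' (not opp) -> no flip
Dir N: first cell '.' (not opp) -> no flip
Dir NE: first cell '.' (not opp) -> no flip
Dir W: first cell '.' (not opp) -> no flip
Dir E: first cell '.' (not opp) -> no flip
Dir SW: first cell '.' (not opp) -> no flip
Dir S: opp run (3,1), next='.' -> no flip
Dir SE: opp run (3,2) capped by B -> flip
All flips: (3,2)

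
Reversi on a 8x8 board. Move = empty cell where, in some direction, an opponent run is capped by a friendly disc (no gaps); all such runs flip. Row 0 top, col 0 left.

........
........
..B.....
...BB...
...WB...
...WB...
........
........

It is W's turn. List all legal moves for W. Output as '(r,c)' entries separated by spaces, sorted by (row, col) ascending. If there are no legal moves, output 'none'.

(1,1): no bracket -> illegal
(1,2): no bracket -> illegal
(1,3): no bracket -> illegal
(2,1): no bracket -> illegal
(2,3): flips 1 -> legal
(2,4): no bracket -> illegal
(2,5): flips 1 -> legal
(3,1): no bracket -> illegal
(3,2): no bracket -> illegal
(3,5): flips 1 -> legal
(4,2): no bracket -> illegal
(4,5): flips 1 -> legal
(5,5): flips 1 -> legal
(6,3): no bracket -> illegal
(6,4): no bracket -> illegal
(6,5): flips 1 -> legal

Answer: (2,3) (2,5) (3,5) (4,5) (5,5) (6,5)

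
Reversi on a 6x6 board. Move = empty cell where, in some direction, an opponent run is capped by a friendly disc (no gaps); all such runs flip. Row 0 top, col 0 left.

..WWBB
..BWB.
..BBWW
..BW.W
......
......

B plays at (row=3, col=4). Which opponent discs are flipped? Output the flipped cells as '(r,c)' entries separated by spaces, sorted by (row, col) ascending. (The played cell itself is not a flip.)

Dir NW: first cell 'B' (not opp) -> no flip
Dir N: opp run (2,4) capped by B -> flip
Dir NE: opp run (2,5), next=edge -> no flip
Dir W: opp run (3,3) capped by B -> flip
Dir E: opp run (3,5), next=edge -> no flip
Dir SW: first cell '.' (not opp) -> no flip
Dir S: first cell '.' (not opp) -> no flip
Dir SE: first cell '.' (not opp) -> no flip

Answer: (2,4) (3,3)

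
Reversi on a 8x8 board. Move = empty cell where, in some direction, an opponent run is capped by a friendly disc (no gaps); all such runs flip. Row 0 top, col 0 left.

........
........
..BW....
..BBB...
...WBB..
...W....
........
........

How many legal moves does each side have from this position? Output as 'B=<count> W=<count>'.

Answer: B=9 W=6

Derivation:
-- B to move --
(1,2): flips 1 -> legal
(1,3): flips 1 -> legal
(1,4): flips 1 -> legal
(2,4): flips 1 -> legal
(4,2): flips 1 -> legal
(5,2): flips 1 -> legal
(5,4): flips 1 -> legal
(6,2): flips 1 -> legal
(6,3): flips 2 -> legal
(6,4): no bracket -> illegal
B mobility = 9
-- W to move --
(1,1): no bracket -> illegal
(1,2): no bracket -> illegal
(1,3): no bracket -> illegal
(2,1): flips 2 -> legal
(2,4): no bracket -> illegal
(2,5): flips 1 -> legal
(3,1): no bracket -> illegal
(3,5): flips 1 -> legal
(3,6): no bracket -> illegal
(4,1): flips 1 -> legal
(4,2): no bracket -> illegal
(4,6): flips 2 -> legal
(5,4): no bracket -> illegal
(5,5): no bracket -> illegal
(5,6): flips 2 -> legal
W mobility = 6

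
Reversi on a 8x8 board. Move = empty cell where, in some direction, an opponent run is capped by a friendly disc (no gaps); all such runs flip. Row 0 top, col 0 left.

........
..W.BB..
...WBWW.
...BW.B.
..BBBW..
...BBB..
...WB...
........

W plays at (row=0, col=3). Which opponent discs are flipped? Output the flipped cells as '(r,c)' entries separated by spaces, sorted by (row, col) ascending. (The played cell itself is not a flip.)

Dir NW: edge -> no flip
Dir N: edge -> no flip
Dir NE: edge -> no flip
Dir W: first cell '.' (not opp) -> no flip
Dir E: first cell '.' (not opp) -> no flip
Dir SW: first cell 'W' (not opp) -> no flip
Dir S: first cell '.' (not opp) -> no flip
Dir SE: opp run (1,4) capped by W -> flip

Answer: (1,4)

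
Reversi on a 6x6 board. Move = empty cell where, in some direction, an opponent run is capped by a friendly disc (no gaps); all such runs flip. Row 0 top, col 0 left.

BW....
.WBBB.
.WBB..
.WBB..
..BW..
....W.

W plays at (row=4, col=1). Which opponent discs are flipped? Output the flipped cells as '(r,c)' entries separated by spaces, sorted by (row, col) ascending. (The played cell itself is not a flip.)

Answer: (4,2)

Derivation:
Dir NW: first cell '.' (not opp) -> no flip
Dir N: first cell 'W' (not opp) -> no flip
Dir NE: opp run (3,2) (2,3) (1,4), next='.' -> no flip
Dir W: first cell '.' (not opp) -> no flip
Dir E: opp run (4,2) capped by W -> flip
Dir SW: first cell '.' (not opp) -> no flip
Dir S: first cell '.' (not opp) -> no flip
Dir SE: first cell '.' (not opp) -> no flip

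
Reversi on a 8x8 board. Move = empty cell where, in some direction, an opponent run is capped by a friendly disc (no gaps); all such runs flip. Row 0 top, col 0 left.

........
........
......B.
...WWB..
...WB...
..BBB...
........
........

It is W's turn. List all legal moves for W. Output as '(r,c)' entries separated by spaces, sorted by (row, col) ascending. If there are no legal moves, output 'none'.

(1,5): no bracket -> illegal
(1,6): no bracket -> illegal
(1,7): no bracket -> illegal
(2,4): no bracket -> illegal
(2,5): no bracket -> illegal
(2,7): no bracket -> illegal
(3,6): flips 1 -> legal
(3,7): no bracket -> illegal
(4,1): no bracket -> illegal
(4,2): no bracket -> illegal
(4,5): flips 1 -> legal
(4,6): no bracket -> illegal
(5,1): no bracket -> illegal
(5,5): flips 1 -> legal
(6,1): flips 1 -> legal
(6,2): no bracket -> illegal
(6,3): flips 1 -> legal
(6,4): flips 2 -> legal
(6,5): flips 1 -> legal

Answer: (3,6) (4,5) (5,5) (6,1) (6,3) (6,4) (6,5)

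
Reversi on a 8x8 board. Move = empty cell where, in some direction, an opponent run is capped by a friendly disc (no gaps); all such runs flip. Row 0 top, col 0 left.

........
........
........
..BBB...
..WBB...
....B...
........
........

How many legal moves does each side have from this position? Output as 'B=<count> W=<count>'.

-- B to move --
(3,1): no bracket -> illegal
(4,1): flips 1 -> legal
(5,1): flips 1 -> legal
(5,2): flips 1 -> legal
(5,3): no bracket -> illegal
B mobility = 3
-- W to move --
(2,1): no bracket -> illegal
(2,2): flips 1 -> legal
(2,3): no bracket -> illegal
(2,4): flips 1 -> legal
(2,5): no bracket -> illegal
(3,1): no bracket -> illegal
(3,5): no bracket -> illegal
(4,1): no bracket -> illegal
(4,5): flips 2 -> legal
(5,2): no bracket -> illegal
(5,3): no bracket -> illegal
(5,5): no bracket -> illegal
(6,3): no bracket -> illegal
(6,4): no bracket -> illegal
(6,5): no bracket -> illegal
W mobility = 3

Answer: B=3 W=3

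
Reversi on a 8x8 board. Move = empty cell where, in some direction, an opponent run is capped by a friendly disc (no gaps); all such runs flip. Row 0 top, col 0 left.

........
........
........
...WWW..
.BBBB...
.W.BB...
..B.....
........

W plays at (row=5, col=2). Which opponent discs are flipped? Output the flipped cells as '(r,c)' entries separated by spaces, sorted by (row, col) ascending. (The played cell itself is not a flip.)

Dir NW: opp run (4,1), next='.' -> no flip
Dir N: opp run (4,2), next='.' -> no flip
Dir NE: opp run (4,3) capped by W -> flip
Dir W: first cell 'W' (not opp) -> no flip
Dir E: opp run (5,3) (5,4), next='.' -> no flip
Dir SW: first cell '.' (not opp) -> no flip
Dir S: opp run (6,2), next='.' -> no flip
Dir SE: first cell '.' (not opp) -> no flip

Answer: (4,3)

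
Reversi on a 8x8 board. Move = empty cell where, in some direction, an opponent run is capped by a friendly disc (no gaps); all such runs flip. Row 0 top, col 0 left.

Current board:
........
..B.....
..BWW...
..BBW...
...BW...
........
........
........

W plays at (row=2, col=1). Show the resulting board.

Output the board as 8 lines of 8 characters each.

Place W at (2,1); scan 8 dirs for brackets.
Dir NW: first cell '.' (not opp) -> no flip
Dir N: first cell '.' (not opp) -> no flip
Dir NE: opp run (1,2), next='.' -> no flip
Dir W: first cell '.' (not opp) -> no flip
Dir E: opp run (2,2) capped by W -> flip
Dir SW: first cell '.' (not opp) -> no flip
Dir S: first cell '.' (not opp) -> no flip
Dir SE: opp run (3,2) (4,3), next='.' -> no flip
All flips: (2,2)

Answer: ........
..B.....
.WWWW...
..BBW...
...BW...
........
........
........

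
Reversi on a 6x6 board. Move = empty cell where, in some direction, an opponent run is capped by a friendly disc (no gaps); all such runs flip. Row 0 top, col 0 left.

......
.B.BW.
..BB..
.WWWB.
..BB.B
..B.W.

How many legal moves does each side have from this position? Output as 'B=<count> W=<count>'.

-- B to move --
(0,3): no bracket -> illegal
(0,4): no bracket -> illegal
(0,5): flips 1 -> legal
(1,5): flips 1 -> legal
(2,0): flips 1 -> legal
(2,1): flips 1 -> legal
(2,4): flips 1 -> legal
(2,5): no bracket -> illegal
(3,0): flips 3 -> legal
(4,0): flips 1 -> legal
(4,1): flips 1 -> legal
(4,4): flips 1 -> legal
(5,3): no bracket -> illegal
(5,5): no bracket -> illegal
B mobility = 9
-- W to move --
(0,0): flips 2 -> legal
(0,1): no bracket -> illegal
(0,2): no bracket -> illegal
(0,3): flips 2 -> legal
(0,4): flips 2 -> legal
(1,0): no bracket -> illegal
(1,2): flips 2 -> legal
(2,0): no bracket -> illegal
(2,1): no bracket -> illegal
(2,4): no bracket -> illegal
(2,5): no bracket -> illegal
(3,5): flips 1 -> legal
(4,1): no bracket -> illegal
(4,4): no bracket -> illegal
(5,1): flips 1 -> legal
(5,3): flips 2 -> legal
(5,5): no bracket -> illegal
W mobility = 7

Answer: B=9 W=7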